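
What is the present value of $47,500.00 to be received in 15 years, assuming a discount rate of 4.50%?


Present value formula: PV = FV / (1 + r)^t
PV = $47,500.00 / (1 + 0.045)^15
PV = $47,500.00 / 1.9352824
PV = $24,544.22

PV = FV / (1 + r)^t = $24,544.22


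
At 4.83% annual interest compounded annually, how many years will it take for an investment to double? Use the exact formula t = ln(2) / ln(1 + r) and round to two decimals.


Doubling condition: (1 + r)^t = 2
Take ln of both sides: t × ln(1 + r) = ln(2)
t = ln(2) / ln(1 + r)
t = 0.693147 / 0.047170
t = 14.69

t = ln(2) / ln(1 + r) = 14.69 years


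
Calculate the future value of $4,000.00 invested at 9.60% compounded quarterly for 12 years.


Compound interest formula: A = P(1 + r/n)^(nt)
A = $4,000.00 × (1 + 0.096/4)^(4 × 12)
Growth factor: (1 + 0.096/4)^48 = 3.1217486
A = $4,000.00 × 3.1217486
A = $12,486.99

A = P(1 + r/n)^(nt) = $12,486.99


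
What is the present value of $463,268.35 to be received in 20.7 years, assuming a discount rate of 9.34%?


Present value formula: PV = FV / (1 + r)^t
PV = $463,268.35 / (1 + 0.0934)^20.7
PV = $463,268.35 / 6.349313
PV = $72,963.54

PV = FV / (1 + r)^t = $72,963.54


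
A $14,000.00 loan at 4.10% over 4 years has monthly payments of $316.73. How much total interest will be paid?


Total paid over the life of the loan = PMT × n.
Total paid = $316.73 × 48 = $15,203.04
Total interest = total paid − principal = $15,203.04 − $14,000.00 = $1,203.04

Total interest = (PMT × n) - PV = $1,203.04


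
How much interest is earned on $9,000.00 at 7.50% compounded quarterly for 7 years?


Compound interest earned = final amount − principal.
A = P(1 + r/n)^(nt) = $9,000.00 × (1 + 0.075/4)^(4 × 7) = $15,140.35
Interest = A − P = $15,140.35 − $9,000.00 = $6,140.35

Interest = A - P = $6,140.35


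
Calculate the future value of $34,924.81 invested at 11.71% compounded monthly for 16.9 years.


Compound interest formula: A = P(1 + r/n)^(nt)
A = $34,924.81 × (1 + 0.1171/12)^(12 × 16.9)
Growth factor: (1 + 0.1171/12)^202.8 = 7.1663506
A = $34,924.81 × 7.1663506
A = $250,283.43

A = P(1 + r/n)^(nt) = $250,283.43


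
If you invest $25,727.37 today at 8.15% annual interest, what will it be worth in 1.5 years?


Future value formula: FV = PV × (1 + r)^t
FV = $25,727.37 × (1 + 0.0815)^1.5
FV = $25,727.37 × 1.124708
FV = $28,935.78

FV = PV × (1 + r)^t = $28,935.78


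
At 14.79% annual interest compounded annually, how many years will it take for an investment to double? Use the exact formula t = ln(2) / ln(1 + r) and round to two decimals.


Doubling condition: (1 + r)^t = 2
Take ln of both sides: t × ln(1 + r) = ln(2)
t = ln(2) / ln(1 + r)
t = 0.693147 / 0.137934
t = 5.03

t = ln(2) / ln(1 + r) = 5.03 years


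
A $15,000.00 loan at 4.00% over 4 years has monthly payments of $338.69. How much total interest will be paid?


Total paid over the life of the loan = PMT × n.
Total paid = $338.69 × 48 = $16,257.12
Total interest = total paid − principal = $16,257.12 − $15,000.00 = $1,257.12

Total interest = (PMT × n) - PV = $1,257.12


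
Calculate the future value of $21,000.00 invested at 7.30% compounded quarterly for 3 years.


Compound interest formula: A = P(1 + r/n)^(nt)
A = $21,000.00 × (1 + 0.073/4)^(4 × 3)
Growth factor: (1 + 0.073/4)^12 = 1.2423759
A = $21,000.00 × 1.2423759
A = $26,089.89

A = P(1 + r/n)^(nt) = $26,089.89


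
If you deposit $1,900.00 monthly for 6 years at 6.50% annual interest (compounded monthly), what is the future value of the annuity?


Future value of an ordinary annuity: FV = PMT × ((1 + r)^n − 1) / r
Monthly rate r = 0.065/12 ≈ 0.00541667, n = 72
FV = $1,900.00 × ((1 + 0.065/12)^72 − 1) / (0.065/12)
FV = $1,900.00 × 87.771168
FV = $166,765.22

FV = PMT × ((1+r)^n - 1)/r = $166,765.22


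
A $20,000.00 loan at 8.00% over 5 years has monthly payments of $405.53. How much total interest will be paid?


Total paid over the life of the loan = PMT × n.
Total paid = $405.53 × 60 = $24,331.80
Total interest = total paid − principal = $24,331.80 − $20,000.00 = $4,331.80

Total interest = (PMT × n) - PV = $4,331.80


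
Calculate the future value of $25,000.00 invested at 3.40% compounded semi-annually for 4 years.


Compound interest formula: A = P(1 + r/n)^(nt)
A = $25,000.00 × (1 + 0.034/2)^(2 × 4)
Growth factor: (1 + 0.034/2)^8 = 1.1443731
A = $25,000.00 × 1.1443731
A = $28,609.33

A = P(1 + r/n)^(nt) = $28,609.33


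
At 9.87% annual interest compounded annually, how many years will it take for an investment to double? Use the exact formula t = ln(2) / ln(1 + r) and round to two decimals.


Doubling condition: (1 + r)^t = 2
Take ln of both sides: t × ln(1 + r) = ln(2)
t = ln(2) / ln(1 + r)
t = 0.693147 / 0.094128
t = 7.36

t = ln(2) / ln(1 + r) = 7.36 years


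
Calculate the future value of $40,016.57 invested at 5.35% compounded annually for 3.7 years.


Compound interest formula: A = P(1 + r/n)^(nt)
A = $40,016.57 × (1 + 0.0535/1)^(1 × 3.7)
Growth factor: (1 + 0.0535/1)^3.7 = 1.2126844
A = $40,016.57 × 1.2126844
A = $48,527.47

A = P(1 + r/n)^(nt) = $48,527.47


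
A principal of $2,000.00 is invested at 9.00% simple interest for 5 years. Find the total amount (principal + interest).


Total amount formula: A = P(1 + rt) = P + P·r·t
Interest: I = P × r × t = $2,000.00 × 0.09 × 5 = $900.00
A = P + I = $2,000.00 + $900.00 = $2,900.00

A = P + I = P(1 + rt) = $2,900.00


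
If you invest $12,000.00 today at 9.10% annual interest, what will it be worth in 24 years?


Future value formula: FV = PV × (1 + r)^t
FV = $12,000.00 × (1 + 0.091)^24
FV = $12,000.00 × 8.0871224
FV = $97,045.47

FV = PV × (1 + r)^t = $97,045.47


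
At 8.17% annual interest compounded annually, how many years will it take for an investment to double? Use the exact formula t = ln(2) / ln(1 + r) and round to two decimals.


Doubling condition: (1 + r)^t = 2
Take ln of both sides: t × ln(1 + r) = ln(2)
t = ln(2) / ln(1 + r)
t = 0.693147 / 0.078534
t = 8.83

t = ln(2) / ln(1 + r) = 8.83 years


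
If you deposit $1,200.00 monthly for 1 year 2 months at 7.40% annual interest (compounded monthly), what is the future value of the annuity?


Future value of an ordinary annuity: FV = PMT × ((1 + r)^n − 1) / r
Monthly rate r = 0.074/12 ≈ 0.00616667, n = 14
FV = $1,200.00 × ((1 + 0.074/12)^14 − 1) / (0.074/12)
FV = $1,200.00 × 14.575246
FV = $17,490.30

FV = PMT × ((1+r)^n - 1)/r = $17,490.30


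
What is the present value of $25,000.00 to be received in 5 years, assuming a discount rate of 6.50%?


Present value formula: PV = FV / (1 + r)^t
PV = $25,000.00 / (1 + 0.065)^5
PV = $25,000.00 / 1.370087
PV = $18,247.02

PV = FV / (1 + r)^t = $18,247.02


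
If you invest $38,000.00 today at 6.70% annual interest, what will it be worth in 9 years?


Future value formula: FV = PV × (1 + r)^t
FV = $38,000.00 × (1 + 0.067)^9
FV = $38,000.00 × 1.792585
FV = $68,118.23

FV = PV × (1 + r)^t = $68,118.23


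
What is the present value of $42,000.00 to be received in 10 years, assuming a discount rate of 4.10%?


Present value formula: PV = FV / (1 + r)^t
PV = $42,000.00 / (1 + 0.041)^10
PV = $42,000.00 / 1.494539
PV = $28,102.31

PV = FV / (1 + r)^t = $28,102.31


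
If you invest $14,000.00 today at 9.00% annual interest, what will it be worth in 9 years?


Future value formula: FV = PV × (1 + r)^t
FV = $14,000.00 × (1 + 0.09)^9
FV = $14,000.00 × 2.1718933
FV = $30,406.51

FV = PV × (1 + r)^t = $30,406.51


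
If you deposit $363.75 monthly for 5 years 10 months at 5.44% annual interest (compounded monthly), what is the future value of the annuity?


Future value of an ordinary annuity: FV = PMT × ((1 + r)^n − 1) / r
Monthly rate r = 0.0544/12 ≈ 0.00453333, n = 70
FV = $363.75 × ((1 + 0.0544/12)^70 − 1) / (0.0544/12)
FV = $363.75 × 82.163764
FV = $29,887.07

FV = PMT × ((1+r)^n - 1)/r = $29,887.07


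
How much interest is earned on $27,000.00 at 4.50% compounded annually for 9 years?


Compound interest earned = final amount − principal.
A = P(1 + r/n)^(nt) = $27,000.00 × (1 + 0.045/1)^(1 × 9) = $40,124.57
Interest = A − P = $40,124.57 − $27,000.00 = $13,124.57

Interest = A - P = $13,124.57


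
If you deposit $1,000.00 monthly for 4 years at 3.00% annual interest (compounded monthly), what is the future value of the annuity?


Future value of an ordinary annuity: FV = PMT × ((1 + r)^n − 1) / r
Monthly rate r = 0.03/12 = 0.0025, n = 48
FV = $1,000.00 × ((1 + 0.03/12)^48 − 1) / (0.03/12)
FV = $1,000.00 × 50.931208
FV = $50,931.21

FV = PMT × ((1+r)^n - 1)/r = $50,931.21


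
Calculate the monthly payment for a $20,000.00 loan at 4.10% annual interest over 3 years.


Loan payment formula: PMT = PV × r / (1 − (1 + r)^(−n))
Monthly rate r = 0.041/12 ≈ 0.00341667, n = 36 months
Denominator: 1 − (1 + 0.041/12)^(−36) = 0.115551
PMT = $20,000.00 × (0.041/12) / 0.115551
PMT = $591.37 per month

PMT = PV × r / (1-(1+r)^(-n)) = $591.37/month


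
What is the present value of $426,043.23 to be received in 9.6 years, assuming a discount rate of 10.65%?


Present value formula: PV = FV / (1 + r)^t
PV = $426,043.23 / (1 + 0.1065)^9.6
PV = $426,043.23 / 2.6420049
PV = $161,257.55

PV = FV / (1 + r)^t = $161,257.55


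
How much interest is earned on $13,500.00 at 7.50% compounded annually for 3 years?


Compound interest earned = final amount − principal.
A = P(1 + r/n)^(nt) = $13,500.00 × (1 + 0.075/1)^(1 × 3) = $16,771.01
Interest = A − P = $16,771.01 − $13,500.00 = $3,271.01

Interest = A - P = $3,271.01


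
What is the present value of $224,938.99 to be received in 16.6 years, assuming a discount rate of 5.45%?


Present value formula: PV = FV / (1 + r)^t
PV = $224,938.99 / (1 + 0.0545)^16.6
PV = $224,938.99 / 2.4130888
PV = $93,216.21

PV = FV / (1 + r)^t = $93,216.21


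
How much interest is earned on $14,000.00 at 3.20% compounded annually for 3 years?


Compound interest earned = final amount − principal.
A = P(1 + r/n)^(nt) = $14,000.00 × (1 + 0.032/1)^(1 × 3) = $15,387.47
Interest = A − P = $15,387.47 − $14,000.00 = $1,387.47

Interest = A - P = $1,387.47


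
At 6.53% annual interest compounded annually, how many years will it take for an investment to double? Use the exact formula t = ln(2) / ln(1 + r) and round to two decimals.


Doubling condition: (1 + r)^t = 2
Take ln of both sides: t × ln(1 + r) = ln(2)
t = ln(2) / ln(1 + r)
t = 0.693147 / 0.063256
t = 10.96

t = ln(2) / ln(1 + r) = 10.96 years


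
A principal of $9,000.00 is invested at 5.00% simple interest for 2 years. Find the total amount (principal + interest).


Total amount formula: A = P(1 + rt) = P + P·r·t
Interest: I = P × r × t = $9,000.00 × 0.05 × 2 = $900.00
A = P + I = $9,000.00 + $900.00 = $9,900.00

A = P + I = P(1 + rt) = $9,900.00


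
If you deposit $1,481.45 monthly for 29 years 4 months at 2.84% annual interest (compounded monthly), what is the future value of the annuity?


Future value of an ordinary annuity: FV = PMT × ((1 + r)^n − 1) / r
Monthly rate r = 0.0284/12 ≈ 0.00236667, n = 352
FV = $1,481.45 × ((1 + 0.0284/12)^352 − 1) / (0.0284/12)
FV = $1,481.45 × 548.492695
FV = $812,564.50

FV = PMT × ((1+r)^n - 1)/r = $812,564.50


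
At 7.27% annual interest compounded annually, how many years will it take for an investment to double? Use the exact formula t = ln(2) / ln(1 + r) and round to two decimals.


Doubling condition: (1 + r)^t = 2
Take ln of both sides: t × ln(1 + r) = ln(2)
t = ln(2) / ln(1 + r)
t = 0.693147 / 0.070179
t = 9.88

t = ln(2) / ln(1 + r) = 9.88 years


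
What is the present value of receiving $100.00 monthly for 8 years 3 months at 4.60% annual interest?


Present value of an ordinary annuity: PV = PMT × (1 − (1 + r)^(−n)) / r
Monthly rate r = 0.046/12 ≈ 0.00383333, n = 99
PV = $100.00 × (1 − (1 + 0.046/12)^(−99)) / (0.046/12)
PV = $100.00 × 82.252171
PV = $8,225.22

PV = PMT × (1-(1+r)^(-n))/r = $8,225.22


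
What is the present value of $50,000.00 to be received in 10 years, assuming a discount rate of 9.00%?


Present value formula: PV = FV / (1 + r)^t
PV = $50,000.00 / (1 + 0.09)^10
PV = $50,000.00 / 2.367364
PV = $21,120.54

PV = FV / (1 + r)^t = $21,120.54


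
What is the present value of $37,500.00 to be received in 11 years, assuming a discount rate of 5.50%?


Present value formula: PV = FV / (1 + r)^t
PV = $37,500.00 / (1 + 0.055)^11
PV = $37,500.00 / 1.8020924
PV = $20,809.14

PV = FV / (1 + r)^t = $20,809.14


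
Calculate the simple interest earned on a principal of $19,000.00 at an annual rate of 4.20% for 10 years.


Simple interest formula: I = P × r × t
I = $19,000.00 × 0.042 × 10
I = $7,980.00

I = P × r × t = $7,980.00


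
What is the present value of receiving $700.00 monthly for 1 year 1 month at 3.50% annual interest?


Present value of an ordinary annuity: PV = PMT × (1 − (1 + r)^(−n)) / r
Monthly rate r = 0.035/12 ≈ 0.00291667, n = 13
PV = $700.00 × (1 − (1 + 0.035/12)^(−13)) / (0.035/12)
PV = $700.00 × 12.738409
PV = $8,916.89

PV = PMT × (1-(1+r)^(-n))/r = $8,916.89


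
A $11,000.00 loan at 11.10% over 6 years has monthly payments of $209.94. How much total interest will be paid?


Total paid over the life of the loan = PMT × n.
Total paid = $209.94 × 72 = $15,115.68
Total interest = total paid − principal = $15,115.68 − $11,000.00 = $4,115.68

Total interest = (PMT × n) - PV = $4,115.68


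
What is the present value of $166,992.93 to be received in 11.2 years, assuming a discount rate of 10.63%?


Present value formula: PV = FV / (1 + r)^t
PV = $166,992.93 / (1 + 0.1063)^11.2
PV = $166,992.93 / 3.1001065
PV = $53,866.84

PV = FV / (1 + r)^t = $53,866.84


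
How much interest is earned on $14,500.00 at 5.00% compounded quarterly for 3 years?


Compound interest earned = final amount − principal.
A = P(1 + r/n)^(nt) = $14,500.00 × (1 + 0.05/4)^(4 × 3) = $16,830.94
Interest = A − P = $16,830.94 − $14,500.00 = $2,330.94

Interest = A - P = $2,330.94


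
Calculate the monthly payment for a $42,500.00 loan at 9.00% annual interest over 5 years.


Loan payment formula: PMT = PV × r / (1 − (1 + r)^(−n))
Monthly rate r = 0.09/12 = 0.0075, n = 60 months
Denominator: 1 − (1 + 0.09/12)^(−60) = 0.361300
PMT = $42,500.00 × (0.09/12) / 0.361300
PMT = $882.23 per month

PMT = PV × r / (1-(1+r)^(-n)) = $882.23/month


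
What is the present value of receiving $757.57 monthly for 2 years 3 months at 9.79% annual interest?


Present value of an ordinary annuity: PV = PMT × (1 − (1 + r)^(−n)) / r
Monthly rate r = 0.0979/12 ≈ 0.00815833, n = 27
PV = $757.57 × (1 − (1 + 0.0979/12)^(−27)) / (0.0979/12)
PV = $757.57 × 24.145195
PV = $18,291.68

PV = PMT × (1-(1+r)^(-n))/r = $18,291.68


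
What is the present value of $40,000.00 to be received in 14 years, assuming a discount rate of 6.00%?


Present value formula: PV = FV / (1 + r)^t
PV = $40,000.00 / (1 + 0.06)^14
PV = $40,000.00 / 2.260904
PV = $17,692.04

PV = FV / (1 + r)^t = $17,692.04


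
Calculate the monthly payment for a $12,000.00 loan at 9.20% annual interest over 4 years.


Loan payment formula: PMT = PV × r / (1 − (1 + r)^(−n))
Monthly rate r = 0.092/12 ≈ 0.00766667, n = 48 months
Denominator: 1 − (1 + 0.092/12)^(−48) = 0.306911
PMT = $12,000.00 × (0.092/12) / 0.306911
PMT = $299.76 per month

PMT = PV × r / (1-(1+r)^(-n)) = $299.76/month


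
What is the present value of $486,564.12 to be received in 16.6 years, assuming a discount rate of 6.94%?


Present value formula: PV = FV / (1 + r)^t
PV = $486,564.12 / (1 + 0.0694)^16.6
PV = $486,564.12 / 3.045979556
PV = $159,739.79

PV = FV / (1 + r)^t = $159,739.79


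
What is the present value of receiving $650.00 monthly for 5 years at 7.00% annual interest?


Present value of an ordinary annuity: PV = PMT × (1 − (1 + r)^(−n)) / r
Monthly rate r = 0.07/12 ≈ 0.00583333, n = 60
PV = $650.00 × (1 − (1 + 0.07/12)^(−60)) / (0.07/12)
PV = $650.00 × 50.501994
PV = $32,826.30

PV = PMT × (1-(1+r)^(-n))/r = $32,826.30


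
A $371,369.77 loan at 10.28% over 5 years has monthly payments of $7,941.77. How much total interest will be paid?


Total paid over the life of the loan = PMT × n.
Total paid = $7,941.77 × 60 = $476,506.20
Total interest = total paid − principal = $476,506.20 − $371,369.77 = $105,136.43

Total interest = (PMT × n) - PV = $105,136.43


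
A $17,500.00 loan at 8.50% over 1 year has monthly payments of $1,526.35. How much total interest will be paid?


Total paid over the life of the loan = PMT × n.
Total paid = $1,526.35 × 12 = $18,316.20
Total interest = total paid − principal = $18,316.20 − $17,500.00 = $816.20

Total interest = (PMT × n) - PV = $816.20


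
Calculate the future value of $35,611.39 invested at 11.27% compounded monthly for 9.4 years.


Compound interest formula: A = P(1 + r/n)^(nt)
A = $35,611.39 × (1 + 0.1127/12)^(12 × 9.4)
Growth factor: (1 + 0.1127/12)^112.8 = 2.8703566
A = $35,611.39 × 2.8703566
A = $102,217.39

A = P(1 + r/n)^(nt) = $102,217.39


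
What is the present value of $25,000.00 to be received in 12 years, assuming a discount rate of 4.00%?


Present value formula: PV = FV / (1 + r)^t
PV = $25,000.00 / (1 + 0.04)^12
PV = $25,000.00 / 1.601032
PV = $15,614.93

PV = FV / (1 + r)^t = $15,614.93


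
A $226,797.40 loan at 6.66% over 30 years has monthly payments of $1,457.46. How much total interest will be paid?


Total paid over the life of the loan = PMT × n.
Total paid = $1,457.46 × 360 = $524,685.60
Total interest = total paid − principal = $524,685.60 − $226,797.40 = $297,888.20

Total interest = (PMT × n) - PV = $297,888.20


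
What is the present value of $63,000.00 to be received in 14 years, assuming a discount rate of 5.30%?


Present value formula: PV = FV / (1 + r)^t
PV = $63,000.00 / (1 + 0.053)^14
PV = $63,000.00 / 2.060617
PV = $30,573.37

PV = FV / (1 + r)^t = $30,573.37


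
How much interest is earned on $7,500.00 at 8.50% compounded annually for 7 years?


Compound interest earned = final amount − principal.
A = P(1 + r/n)^(nt) = $7,500.00 × (1 + 0.085/1)^(1 × 7) = $13,276.07
Interest = A − P = $13,276.07 − $7,500.00 = $5,776.07

Interest = A - P = $5,776.07


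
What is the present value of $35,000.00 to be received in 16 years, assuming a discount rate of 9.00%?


Present value formula: PV = FV / (1 + r)^t
PV = $35,000.00 / (1 + 0.09)^16
PV = $35,000.00 / 3.970306
PV = $8,815.44

PV = FV / (1 + r)^t = $8,815.44


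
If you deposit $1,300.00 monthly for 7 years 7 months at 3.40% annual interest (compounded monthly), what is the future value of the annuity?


Future value of an ordinary annuity: FV = PMT × ((1 + r)^n − 1) / r
Monthly rate r = 0.034/12 ≈ 0.00283333, n = 91
FV = $1,300.00 × ((1 + 0.034/12)^91 − 1) / (0.034/12)
FV = $1,300.00 × 103.641668
FV = $134,734.17

FV = PMT × ((1+r)^n - 1)/r = $134,734.17


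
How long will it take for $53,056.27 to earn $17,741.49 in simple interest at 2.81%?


Rearrange the simple interest formula for t:
I = P × r × t  ⇒  t = I / (P × r)
t = $17,741.49 / ($53,056.27 × 0.0281)
t = 11.9

t = I/(P×r) = 11.9 years


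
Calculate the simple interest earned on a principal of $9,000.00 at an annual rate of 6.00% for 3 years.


Simple interest formula: I = P × r × t
I = $9,000.00 × 0.06 × 3
I = $1,620.00

I = P × r × t = $1,620.00


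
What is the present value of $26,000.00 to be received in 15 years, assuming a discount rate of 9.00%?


Present value formula: PV = FV / (1 + r)^t
PV = $26,000.00 / (1 + 0.09)^15
PV = $26,000.00 / 3.642482
PV = $7,137.99

PV = FV / (1 + r)^t = $7,137.99


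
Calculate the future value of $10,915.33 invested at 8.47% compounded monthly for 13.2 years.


Compound interest formula: A = P(1 + r/n)^(nt)
A = $10,915.33 × (1 + 0.0847/12)^(12 × 13.2)
Growth factor: (1 + 0.0847/12)^158.4 = 3.0468636
A = $10,915.33 × 3.0468636
A = $33,257.52

A = P(1 + r/n)^(nt) = $33,257.52


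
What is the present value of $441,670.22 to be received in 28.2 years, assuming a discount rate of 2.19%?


Present value formula: PV = FV / (1 + r)^t
PV = $441,670.22 / (1 + 0.0219)^28.2
PV = $441,670.22 / 1.8421155
PV = $239,762.50

PV = FV / (1 + r)^t = $239,762.50


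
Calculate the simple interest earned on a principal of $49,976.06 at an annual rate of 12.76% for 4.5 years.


Simple interest formula: I = P × r × t
I = $49,976.06 × 0.1276 × 4.5
I = $28,696.25

I = P × r × t = $28,696.25


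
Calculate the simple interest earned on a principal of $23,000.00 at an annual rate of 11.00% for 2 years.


Simple interest formula: I = P × r × t
I = $23,000.00 × 0.11 × 2
I = $5,060.00

I = P × r × t = $5,060.00


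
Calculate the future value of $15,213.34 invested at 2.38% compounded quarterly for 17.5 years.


Compound interest formula: A = P(1 + r/n)^(nt)
A = $15,213.34 × (1 + 0.0238/4)^(4 × 17.5)
Growth factor: (1 + 0.0238/4)^70 = 1.514773
A = $15,213.34 × 1.514773
A = $23,044.76

A = P(1 + r/n)^(nt) = $23,044.76


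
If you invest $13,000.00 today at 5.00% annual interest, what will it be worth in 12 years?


Future value formula: FV = PV × (1 + r)^t
FV = $13,000.00 × (1 + 0.05)^12
FV = $13,000.00 × 1.795856
FV = $23,346.13

FV = PV × (1 + r)^t = $23,346.13


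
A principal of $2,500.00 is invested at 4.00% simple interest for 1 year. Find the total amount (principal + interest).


Total amount formula: A = P(1 + rt) = P + P·r·t
Interest: I = P × r × t = $2,500.00 × 0.04 × 1 = $100.00
A = P + I = $2,500.00 + $100.00 = $2,600.00

A = P + I = P(1 + rt) = $2,600.00


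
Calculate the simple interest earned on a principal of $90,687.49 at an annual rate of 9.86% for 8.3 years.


Simple interest formula: I = P × r × t
I = $90,687.49 × 0.0986 × 8.3
I = $74,216.83

I = P × r × t = $74,216.83


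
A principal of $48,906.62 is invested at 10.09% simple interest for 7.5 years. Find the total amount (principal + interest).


Total amount formula: A = P(1 + rt) = P + P·r·t
Interest: I = P × r × t = $48,906.62 × 0.1009 × 7.5 = $37,010.08
A = P + I = $48,906.62 + $37,010.08 = $85,916.70

A = P + I = P(1 + rt) = $85,916.70


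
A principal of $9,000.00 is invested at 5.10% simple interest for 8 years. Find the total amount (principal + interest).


Total amount formula: A = P(1 + rt) = P + P·r·t
Interest: I = P × r × t = $9,000.00 × 0.051 × 8 = $3,672.00
A = P + I = $9,000.00 + $3,672.00 = $12,672.00

A = P + I = P(1 + rt) = $12,672.00


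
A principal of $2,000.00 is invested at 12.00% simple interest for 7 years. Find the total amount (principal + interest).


Total amount formula: A = P(1 + rt) = P + P·r·t
Interest: I = P × r × t = $2,000.00 × 0.12 × 7 = $1,680.00
A = P + I = $2,000.00 + $1,680.00 = $3,680.00

A = P + I = P(1 + rt) = $3,680.00


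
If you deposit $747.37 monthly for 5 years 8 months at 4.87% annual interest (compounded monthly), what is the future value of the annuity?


Future value of an ordinary annuity: FV = PMT × ((1 + r)^n − 1) / r
Monthly rate r = 0.0487/12 ≈ 0.00405833, n = 68
FV = $747.37 × ((1 + 0.0487/12)^68 − 1) / (0.0487/12)
FV = $747.37 × 78.127684
FV = $58,390.29

FV = PMT × ((1+r)^n - 1)/r = $58,390.29


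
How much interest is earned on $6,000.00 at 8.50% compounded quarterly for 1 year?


Compound interest earned = final amount − principal.
A = P(1 + r/n)^(nt) = $6,000.00 × (1 + 0.085/4)^(4 × 1) = $6,526.49
Interest = A − P = $6,526.49 − $6,000.00 = $526.49

Interest = A - P = $526.49


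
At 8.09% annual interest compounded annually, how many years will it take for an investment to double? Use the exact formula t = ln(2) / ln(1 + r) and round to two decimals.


Doubling condition: (1 + r)^t = 2
Take ln of both sides: t × ln(1 + r) = ln(2)
t = ln(2) / ln(1 + r)
t = 0.693147 / 0.077794
t = 8.91

t = ln(2) / ln(1 + r) = 8.91 years


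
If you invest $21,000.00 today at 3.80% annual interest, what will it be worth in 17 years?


Future value formula: FV = PV × (1 + r)^t
FV = $21,000.00 × (1 + 0.038)^17
FV = $21,000.00 × 1.8851895
FV = $39,588.98

FV = PV × (1 + r)^t = $39,588.98


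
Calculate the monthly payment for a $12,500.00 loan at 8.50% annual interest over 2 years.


Loan payment formula: PMT = PV × r / (1 − (1 + r)^(−n))
Monthly rate r = 0.085/12 ≈ 0.00708333, n = 24 months
Denominator: 1 − (1 + 0.085/12)^(−24) = 0.155829
PMT = $12,500.00 × (0.085/12) / 0.155829
PMT = $568.20 per month

PMT = PV × r / (1-(1+r)^(-n)) = $568.20/month


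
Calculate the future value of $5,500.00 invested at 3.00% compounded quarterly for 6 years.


Compound interest formula: A = P(1 + r/n)^(nt)
A = $5,500.00 × (1 + 0.03/4)^(4 × 6)
Growth factor: (1 + 0.03/4)^24 = 1.1964135
A = $5,500.00 × 1.1964135
A = $6,580.27

A = P(1 + r/n)^(nt) = $6,580.27


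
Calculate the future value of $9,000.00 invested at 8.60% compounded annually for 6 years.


Compound interest formula: A = P(1 + r/n)^(nt)
A = $9,000.00 × (1 + 0.086/1)^(1 × 6)
Growth factor: (1 + 0.086/1)^6 = 1.640510
A = $9,000.00 × 1.640510
A = $14,764.59

A = P(1 + r/n)^(nt) = $14,764.59


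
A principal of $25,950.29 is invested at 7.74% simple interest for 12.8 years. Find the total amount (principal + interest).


Total amount formula: A = P(1 + rt) = P + P·r·t
Interest: I = P × r × t = $25,950.29 × 0.0774 × 12.8 = $25,709.47
A = P + I = $25,950.29 + $25,709.47 = $51,659.76

A = P + I = P(1 + rt) = $51,659.76


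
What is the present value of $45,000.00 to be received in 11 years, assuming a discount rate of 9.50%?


Present value formula: PV = FV / (1 + r)^t
PV = $45,000.00 / (1 + 0.095)^11
PV = $45,000.00 / 2.71365924
PV = $16,582.77

PV = FV / (1 + r)^t = $16,582.77


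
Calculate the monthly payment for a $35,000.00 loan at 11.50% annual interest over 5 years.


Loan payment formula: PMT = PV × r / (1 − (1 + r)^(−n))
Monthly rate r = 0.115/12 ≈ 0.00958333, n = 60 months
Denominator: 1 − (1 + 0.115/12)^(−60) = 0.435752
PMT = $35,000.00 × (0.115/12) / 0.435752
PMT = $769.74 per month

PMT = PV × r / (1-(1+r)^(-n)) = $769.74/month


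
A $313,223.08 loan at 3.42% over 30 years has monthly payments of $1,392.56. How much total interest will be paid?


Total paid over the life of the loan = PMT × n.
Total paid = $1,392.56 × 360 = $501,321.60
Total interest = total paid − principal = $501,321.60 − $313,223.08 = $188,098.52

Total interest = (PMT × n) - PV = $188,098.52


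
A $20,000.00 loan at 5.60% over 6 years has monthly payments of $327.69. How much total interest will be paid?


Total paid over the life of the loan = PMT × n.
Total paid = $327.69 × 72 = $23,593.68
Total interest = total paid − principal = $23,593.68 − $20,000.00 = $3,593.68

Total interest = (PMT × n) - PV = $3,593.68


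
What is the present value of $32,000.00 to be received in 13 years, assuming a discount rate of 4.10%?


Present value formula: PV = FV / (1 + r)^t
PV = $32,000.00 / (1 + 0.041)^13
PV = $32,000.00 / 1.6860074
PV = $18,979.75

PV = FV / (1 + r)^t = $18,979.75


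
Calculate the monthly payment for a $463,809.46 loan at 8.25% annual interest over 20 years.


Loan payment formula: PMT = PV × r / (1 − (1 + r)^(−n))
Monthly rate r = 0.0825/12 = 0.006875, n = 240 months
Denominator: 1 − (1 + 0.0825/12)^(−240) = 0.806863
PMT = $463,809.46 × (0.0825/12) / 0.806863
PMT = $3,951.96 per month

PMT = PV × r / (1-(1+r)^(-n)) = $3,951.96/month


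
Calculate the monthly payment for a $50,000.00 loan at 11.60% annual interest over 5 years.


Loan payment formula: PMT = PV × r / (1 − (1 + r)^(−n))
Monthly rate r = 0.116/12 ≈ 0.00966667, n = 60 months
Denominator: 1 − (1 + 0.116/12)^(−60) = 0.438540
PMT = $50,000.00 × (0.116/12) / 0.438540
PMT = $1,102.14 per month

PMT = PV × r / (1-(1+r)^(-n)) = $1,102.14/month


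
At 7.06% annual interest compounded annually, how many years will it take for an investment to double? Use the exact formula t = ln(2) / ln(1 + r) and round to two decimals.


Doubling condition: (1 + r)^t = 2
Take ln of both sides: t × ln(1 + r) = ln(2)
t = ln(2) / ln(1 + r)
t = 0.693147 / 0.068219
t = 10.16

t = ln(2) / ln(1 + r) = 10.16 years


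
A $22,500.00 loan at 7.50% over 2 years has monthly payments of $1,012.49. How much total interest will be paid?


Total paid over the life of the loan = PMT × n.
Total paid = $1,012.49 × 24 = $24,299.76
Total interest = total paid − principal = $24,299.76 − $22,500.00 = $1,799.76

Total interest = (PMT × n) - PV = $1,799.76


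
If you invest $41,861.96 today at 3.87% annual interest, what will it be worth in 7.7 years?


Future value formula: FV = PV × (1 + r)^t
FV = $41,861.96 × (1 + 0.0387)^7.7
FV = $41,861.96 × 1.3395965
FV = $56,078.14

FV = PV × (1 + r)^t = $56,078.14


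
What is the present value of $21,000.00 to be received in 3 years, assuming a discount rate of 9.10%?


Present value formula: PV = FV / (1 + r)^t
PV = $21,000.00 / (1 + 0.091)^3
PV = $21,000.00 / 1.298597
PV = $16,171.30

PV = FV / (1 + r)^t = $16,171.30


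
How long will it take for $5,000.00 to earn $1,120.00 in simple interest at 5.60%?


Rearrange the simple interest formula for t:
I = P × r × t  ⇒  t = I / (P × r)
t = $1,120.00 / ($5,000.00 × 0.056)
t = 4

t = I/(P×r) = 4 years


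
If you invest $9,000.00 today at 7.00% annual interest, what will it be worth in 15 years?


Future value formula: FV = PV × (1 + r)^t
FV = $9,000.00 × (1 + 0.07)^15
FV = $9,000.00 × 2.7590315
FV = $24,831.28

FV = PV × (1 + r)^t = $24,831.28


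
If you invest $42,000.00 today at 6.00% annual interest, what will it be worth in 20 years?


Future value formula: FV = PV × (1 + r)^t
FV = $42,000.00 × (1 + 0.06)^20
FV = $42,000.00 × 3.2071355
FV = $134,699.69

FV = PV × (1 + r)^t = $134,699.69


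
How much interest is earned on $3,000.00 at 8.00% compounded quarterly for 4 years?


Compound interest earned = final amount − principal.
A = P(1 + r/n)^(nt) = $3,000.00 × (1 + 0.08/4)^(4 × 4) = $4,118.36
Interest = A − P = $4,118.36 − $3,000.00 = $1,118.36

Interest = A - P = $1,118.36


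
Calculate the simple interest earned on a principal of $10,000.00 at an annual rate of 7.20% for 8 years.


Simple interest formula: I = P × r × t
I = $10,000.00 × 0.072 × 8
I = $5,760.00

I = P × r × t = $5,760.00


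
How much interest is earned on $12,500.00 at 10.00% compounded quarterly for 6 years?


Compound interest earned = final amount − principal.
A = P(1 + r/n)^(nt) = $12,500.00 × (1 + 0.1/4)^(4 × 6) = $22,609.07
Interest = A − P = $22,609.07 − $12,500.00 = $10,109.07

Interest = A - P = $10,109.07


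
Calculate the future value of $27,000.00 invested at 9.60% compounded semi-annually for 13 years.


Compound interest formula: A = P(1 + r/n)^(nt)
A = $27,000.00 × (1 + 0.096/2)^(2 × 13)
Growth factor: (1 + 0.096/2)^26 = 3.383712
A = $27,000.00 × 3.383712
A = $91,360.22

A = P(1 + r/n)^(nt) = $91,360.22


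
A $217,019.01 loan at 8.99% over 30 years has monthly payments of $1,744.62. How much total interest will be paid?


Total paid over the life of the loan = PMT × n.
Total paid = $1,744.62 × 360 = $628,063.20
Total interest = total paid − principal = $628,063.20 − $217,019.01 = $411,044.19

Total interest = (PMT × n) - PV = $411,044.19


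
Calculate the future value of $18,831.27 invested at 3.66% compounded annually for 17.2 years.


Compound interest formula: A = P(1 + r/n)^(nt)
A = $18,831.27 × (1 + 0.0366/1)^(1 × 17.2)
Growth factor: (1 + 0.0366/1)^17.2 = 1.8557211
A = $18,831.27 × 1.8557211
A = $34,945.59

A = P(1 + r/n)^(nt) = $34,945.59


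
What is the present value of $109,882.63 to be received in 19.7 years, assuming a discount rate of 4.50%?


Present value formula: PV = FV / (1 + r)^t
PV = $109,882.63 / (1 + 0.045)^19.7
PV = $109,882.63 / 2.3800765
PV = $46,167.69

PV = FV / (1 + r)^t = $46,167.69


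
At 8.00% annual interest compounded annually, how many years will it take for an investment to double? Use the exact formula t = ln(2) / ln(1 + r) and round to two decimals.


Doubling condition: (1 + r)^t = 2
Take ln of both sides: t × ln(1 + r) = ln(2)
t = ln(2) / ln(1 + r)
t = 0.693147 / 0.076961
t = 9.01

t = ln(2) / ln(1 + r) = 9.01 years


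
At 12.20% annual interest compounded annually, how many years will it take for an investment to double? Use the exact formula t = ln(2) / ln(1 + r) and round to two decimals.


Doubling condition: (1 + r)^t = 2
Take ln of both sides: t × ln(1 + r) = ln(2)
t = ln(2) / ln(1 + r)
t = 0.693147 / 0.115113
t = 6.02

t = ln(2) / ln(1 + r) = 6.02 years


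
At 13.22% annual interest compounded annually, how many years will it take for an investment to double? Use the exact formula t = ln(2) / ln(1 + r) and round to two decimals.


Doubling condition: (1 + r)^t = 2
Take ln of both sides: t × ln(1 + r) = ln(2)
t = ln(2) / ln(1 + r)
t = 0.693147 / 0.124163
t = 5.58

t = ln(2) / ln(1 + r) = 5.58 years


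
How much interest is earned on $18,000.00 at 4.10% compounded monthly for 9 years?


Compound interest earned = final amount − principal.
A = P(1 + r/n)^(nt) = $18,000.00 × (1 + 0.041/12)^(12 × 9) = $26,016.81
Interest = A − P = $26,016.81 − $18,000.00 = $8,016.81

Interest = A - P = $8,016.81


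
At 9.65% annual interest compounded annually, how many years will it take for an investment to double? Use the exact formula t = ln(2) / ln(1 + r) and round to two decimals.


Doubling condition: (1 + r)^t = 2
Take ln of both sides: t × ln(1 + r) = ln(2)
t = ln(2) / ln(1 + r)
t = 0.693147 / 0.092123
t = 7.52

t = ln(2) / ln(1 + r) = 7.52 years


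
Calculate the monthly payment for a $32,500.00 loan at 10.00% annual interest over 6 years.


Loan payment formula: PMT = PV × r / (1 − (1 + r)^(−n))
Monthly rate r = 0.1/12 ≈ 0.00833333, n = 72 months
Denominator: 1 − (1 + 0.1/12)^(−72) = 0.449822
PMT = $32,500.00 × (0.1/12) / 0.449822
PMT = $602.09 per month

PMT = PV × r / (1-(1+r)^(-n)) = $602.09/month


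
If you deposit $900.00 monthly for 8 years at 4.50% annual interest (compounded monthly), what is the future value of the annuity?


Future value of an ordinary annuity: FV = PMT × ((1 + r)^n − 1) / r
Monthly rate r = 0.045/12 = 0.00375, n = 96
FV = $900.00 × ((1 + 0.045/12)^96 − 1) / (0.045/12)
FV = $900.00 × 115.297241
FV = $103,767.52

FV = PMT × ((1+r)^n - 1)/r = $103,767.52


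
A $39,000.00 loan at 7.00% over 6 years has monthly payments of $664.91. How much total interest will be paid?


Total paid over the life of the loan = PMT × n.
Total paid = $664.91 × 72 = $47,873.52
Total interest = total paid − principal = $47,873.52 − $39,000.00 = $8,873.52

Total interest = (PMT × n) - PV = $8,873.52


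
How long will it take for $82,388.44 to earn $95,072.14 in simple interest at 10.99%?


Rearrange the simple interest formula for t:
I = P × r × t  ⇒  t = I / (P × r)
t = $95,072.14 / ($82,388.44 × 0.1099)
t = 10.5

t = I/(P×r) = 10.5 years


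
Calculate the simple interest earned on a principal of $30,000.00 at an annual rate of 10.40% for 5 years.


Simple interest formula: I = P × r × t
I = $30,000.00 × 0.104 × 5
I = $15,600.00

I = P × r × t = $15,600.00


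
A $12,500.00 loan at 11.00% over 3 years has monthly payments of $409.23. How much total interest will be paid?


Total paid over the life of the loan = PMT × n.
Total paid = $409.23 × 36 = $14,732.28
Total interest = total paid − principal = $14,732.28 − $12,500.00 = $2,232.28

Total interest = (PMT × n) - PV = $2,232.28


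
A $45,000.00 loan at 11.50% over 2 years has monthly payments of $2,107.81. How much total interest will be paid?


Total paid over the life of the loan = PMT × n.
Total paid = $2,107.81 × 24 = $50,587.44
Total interest = total paid − principal = $50,587.44 − $45,000.00 = $5,587.44

Total interest = (PMT × n) - PV = $5,587.44


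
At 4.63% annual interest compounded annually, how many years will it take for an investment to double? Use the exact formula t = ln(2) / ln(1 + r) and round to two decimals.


Doubling condition: (1 + r)^t = 2
Take ln of both sides: t × ln(1 + r) = ln(2)
t = ln(2) / ln(1 + r)
t = 0.693147 / 0.045260
t = 15.31

t = ln(2) / ln(1 + r) = 15.31 years


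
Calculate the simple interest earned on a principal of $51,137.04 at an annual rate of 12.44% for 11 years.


Simple interest formula: I = P × r × t
I = $51,137.04 × 0.1244 × 11
I = $69,975.93

I = P × r × t = $69,975.93


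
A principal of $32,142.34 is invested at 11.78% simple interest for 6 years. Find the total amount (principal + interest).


Total amount formula: A = P(1 + rt) = P + P·r·t
Interest: I = P × r × t = $32,142.34 × 0.1178 × 6 = $22,718.21
A = P + I = $32,142.34 + $22,718.21 = $54,860.55

A = P + I = P(1 + rt) = $54,860.55


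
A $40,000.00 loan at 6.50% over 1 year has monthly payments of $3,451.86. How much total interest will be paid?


Total paid over the life of the loan = PMT × n.
Total paid = $3,451.86 × 12 = $41,422.32
Total interest = total paid − principal = $41,422.32 − $40,000.00 = $1,422.32

Total interest = (PMT × n) - PV = $1,422.32


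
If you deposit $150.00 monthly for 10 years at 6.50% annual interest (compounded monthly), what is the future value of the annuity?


Future value of an ordinary annuity: FV = PMT × ((1 + r)^n − 1) / r
Monthly rate r = 0.065/12 ≈ 0.00541667, n = 120
FV = $150.00 × ((1 + 0.065/12)^120 − 1) / (0.065/12)
FV = $150.00 × 168.403154
FV = $25,260.47

FV = PMT × ((1+r)^n - 1)/r = $25,260.47


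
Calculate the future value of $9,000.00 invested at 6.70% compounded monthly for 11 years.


Compound interest formula: A = P(1 + r/n)^(nt)
A = $9,000.00 × (1 + 0.067/12)^(12 × 11)
Growth factor: (1 + 0.067/12)^132 = 2.085378
A = $9,000.00 × 2.085378
A = $18,768.40

A = P(1 + r/n)^(nt) = $18,768.40


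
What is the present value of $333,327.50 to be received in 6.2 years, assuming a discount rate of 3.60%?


Present value formula: PV = FV / (1 + r)^t
PV = $333,327.50 / (1 + 0.036)^6.2
PV = $333,327.50 / 1.24517526
PV = $267,695.25

PV = FV / (1 + r)^t = $267,695.25


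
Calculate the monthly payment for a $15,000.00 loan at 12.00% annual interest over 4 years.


Loan payment formula: PMT = PV × r / (1 − (1 + r)^(−n))
Monthly rate r = 0.12/12 = 0.01, n = 48 months
Denominator: 1 − (1 + 0.12/12)^(−48) = 0.379740
PMT = $15,000.00 × (0.12/12) / 0.379740
PMT = $395.01 per month

PMT = PV × r / (1-(1+r)^(-n)) = $395.01/month


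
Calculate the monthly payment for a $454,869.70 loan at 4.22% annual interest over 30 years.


Loan payment formula: PMT = PV × r / (1 − (1 + r)^(−n))
Monthly rate r = 0.0422/12 ≈ 0.00351667, n = 360 months
Denominator: 1 − (1 + 0.0422/12)^(−360) = 0.717416
PMT = $454,869.70 × (0.0422/12) / 0.717416
PMT = $2,229.70 per month

PMT = PV × r / (1-(1+r)^(-n)) = $2,229.70/month


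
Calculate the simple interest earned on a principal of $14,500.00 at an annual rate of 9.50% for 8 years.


Simple interest formula: I = P × r × t
I = $14,500.00 × 0.095 × 8
I = $11,020.00

I = P × r × t = $11,020.00


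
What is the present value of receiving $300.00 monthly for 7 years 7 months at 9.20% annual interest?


Present value of an ordinary annuity: PV = PMT × (1 − (1 + r)^(−n)) / r
Monthly rate r = 0.092/12 ≈ 0.00766667, n = 91
PV = $300.00 × (1 − (1 + 0.092/12)^(−91)) / (0.092/12)
PV = $300.00 × 65.338498
PV = $19,601.55

PV = PMT × (1-(1+r)^(-n))/r = $19,601.55
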